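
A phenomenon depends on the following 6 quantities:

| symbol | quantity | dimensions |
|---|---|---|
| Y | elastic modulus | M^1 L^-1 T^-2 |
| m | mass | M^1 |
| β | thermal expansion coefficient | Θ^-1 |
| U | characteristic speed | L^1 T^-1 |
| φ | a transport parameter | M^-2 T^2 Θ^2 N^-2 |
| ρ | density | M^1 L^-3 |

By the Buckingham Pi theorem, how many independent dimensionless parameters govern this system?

1

There are 6 variables and 5 base dimensions (M, L, T, Θ, N).
The dimension matrix has rank 5.
Independent dimensionless groups: 6 − 5 = 1.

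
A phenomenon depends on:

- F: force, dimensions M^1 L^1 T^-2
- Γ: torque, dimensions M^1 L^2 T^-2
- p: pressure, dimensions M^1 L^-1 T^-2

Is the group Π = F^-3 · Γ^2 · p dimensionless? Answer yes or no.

yes

Sum the exponent of each base dimension across the product:
  M: −3·[F]_M + 2·[Γ]_M + [p]_M = −3·(1) + 2·(1) + (1) = 0
  L: −3·[F]_L + 2·[Γ]_L + [p]_L = −3·(1) + 2·(2) + (-1) = 0
  T: −3·[F]_T + 2·[Γ]_T + [p]_T = −3·(-2) + 2·(-2) + (-2) = 0
All base exponents vanish — dimensionless.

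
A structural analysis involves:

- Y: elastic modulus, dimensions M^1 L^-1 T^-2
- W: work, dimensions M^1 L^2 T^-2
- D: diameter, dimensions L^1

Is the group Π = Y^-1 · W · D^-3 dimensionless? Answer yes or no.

Sum the exponent of each base dimension across the product:
  M: −[Y]_M + [W]_M − 3·[D]_M = −(1) + (1) − 3·(0) = 0
  L: −[Y]_L + [W]_L − 3·[D]_L = −(-1) + (2) − 3·(1) = 0
  T: −[Y]_T + [W]_T − 3·[D]_T = −(-2) + (-2) − 3·(0) = 0
All base exponents vanish — dimensionless.

yes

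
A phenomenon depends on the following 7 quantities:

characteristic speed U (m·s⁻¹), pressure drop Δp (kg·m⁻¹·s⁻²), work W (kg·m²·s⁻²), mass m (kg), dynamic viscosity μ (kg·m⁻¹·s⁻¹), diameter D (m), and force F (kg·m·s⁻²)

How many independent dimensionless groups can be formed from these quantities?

There are 7 variables and 3 base dimensions (M, L, T).
The dimension matrix has rank 3.
Independent dimensionless groups: 7 − 3 = 4.

4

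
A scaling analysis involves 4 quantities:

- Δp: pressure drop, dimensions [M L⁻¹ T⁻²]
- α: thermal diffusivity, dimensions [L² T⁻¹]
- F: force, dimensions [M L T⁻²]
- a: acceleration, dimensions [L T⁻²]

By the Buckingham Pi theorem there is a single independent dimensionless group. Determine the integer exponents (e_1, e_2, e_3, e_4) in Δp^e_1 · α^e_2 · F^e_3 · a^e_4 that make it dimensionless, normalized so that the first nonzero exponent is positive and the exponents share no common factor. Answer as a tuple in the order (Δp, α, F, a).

(3, 4, -3, -2)

M: e_1·(1) + e_2·(0) + e_3·(1) + e_4·(0) = 0
L: e_1·(-1) + e_2·(2) + e_3·(1) + e_4·(1) = 0
T: e_1·(-2) + e_2·(-1) + e_3·(-2) + e_4·(-2) = 0
Solving this homogeneous linear system for the smallest-integer solution (first nonzero entry positive) gives (3, 4, -3, -2).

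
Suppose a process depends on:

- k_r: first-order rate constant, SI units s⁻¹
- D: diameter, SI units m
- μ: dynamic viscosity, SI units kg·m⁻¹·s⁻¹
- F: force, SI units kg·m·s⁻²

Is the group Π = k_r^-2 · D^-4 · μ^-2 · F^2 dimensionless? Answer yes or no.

Sum the exponent of each base dimension across the product:
  M: −2·[k_r]_M − 4·[D]_M − 2·[μ]_M + 2·[F]_M = −2·(0) − 4·(0) − 2·(1) + 2·(1) = 0
  L: −2·[k_r]_L − 4·[D]_L − 2·[μ]_L + 2·[F]_L = −2·(0) − 4·(1) − 2·(-1) + 2·(1) = 0
  T: −2·[k_r]_T − 4·[D]_T − 2·[μ]_T + 2·[F]_T = −2·(-1) − 4·(0) − 2·(-1) + 2·(-2) = 0
  Θ: −2·[k_r]_Θ − 4·[D]_Θ − 2·[μ]_Θ + 2·[F]_Θ = −2·(0) − 4·(0) − 2·(0) + 2·(0) = 0
All base exponents vanish — dimensionless.

yes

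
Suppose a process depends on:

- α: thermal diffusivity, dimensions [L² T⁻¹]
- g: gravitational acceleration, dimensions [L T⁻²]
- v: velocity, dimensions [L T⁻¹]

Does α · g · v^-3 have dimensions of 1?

yes

Sum the exponent of each base dimension across the product:
  M: [α]_M + [g]_M − 3·[v]_M = (0) + (0) − 3·(0) = 0
  L: [α]_L + [g]_L − 3·[v]_L = (2) + (1) − 3·(1) = 0
  T: [α]_T + [g]_T − 3·[v]_T = (-1) + (-2) − 3·(-1) = 0
  N: [α]_N + [g]_N − 3·[v]_N = (0) + (0) − 3·(0) = 0
All base exponents vanish — dimensionless.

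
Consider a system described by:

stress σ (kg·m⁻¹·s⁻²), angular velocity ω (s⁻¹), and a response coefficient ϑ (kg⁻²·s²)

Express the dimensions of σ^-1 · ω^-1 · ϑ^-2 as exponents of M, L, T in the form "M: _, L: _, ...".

M: 3, L: 1, T: -1

Collect each base-dimension exponent across the product:
  M: −(1) − (0) − 2·(-2) = 3
  L: −(-1) − (0) − 2·(0) = 1
  T: −(-2) − (-1) − 2·(2) = -1
So the dimensions are [M³ L T⁻¹].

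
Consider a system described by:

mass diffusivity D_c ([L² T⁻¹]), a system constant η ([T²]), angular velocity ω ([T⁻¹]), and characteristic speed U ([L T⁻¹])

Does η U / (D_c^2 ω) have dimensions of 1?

Sum the exponent of each base dimension across the product:
  L: −2·[D_c]_L + [η]_L − [ω]_L + [U]_L = −2·(2) + (0) − (0) + (1) = -3
  T: −2·[D_c]_T + [η]_T − [ω]_T + [U]_T = −2·(-1) + (2) − (-1) + (-1) = 4
Net dimensions [L⁻³ T⁴] ≠ [1] — not dimensionless.

no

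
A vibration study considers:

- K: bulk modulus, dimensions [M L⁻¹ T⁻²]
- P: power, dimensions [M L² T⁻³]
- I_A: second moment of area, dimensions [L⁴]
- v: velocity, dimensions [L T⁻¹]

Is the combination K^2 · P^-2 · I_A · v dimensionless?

no

Sum the exponent of each base dimension across the product:
  M: 2·[K]_M − 2·[P]_M + [I_A]_M + [v]_M = 2·(1) − 2·(1) + (0) + (0) = 0
  L: 2·[K]_L − 2·[P]_L + [I_A]_L + [v]_L = 2·(-1) − 2·(2) + (4) + (1) = -1
  T: 2·[K]_T − 2·[P]_T + [I_A]_T + [v]_T = 2·(-2) − 2·(-3) + (0) + (-1) = 1
Net dimensions [L⁻¹ T] ≠ [1] — not dimensionless.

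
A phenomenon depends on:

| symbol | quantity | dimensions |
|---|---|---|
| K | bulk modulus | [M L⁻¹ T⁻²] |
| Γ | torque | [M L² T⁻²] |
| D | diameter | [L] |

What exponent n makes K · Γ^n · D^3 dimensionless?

-1

Balance the M exponent: (1)·n from Γ, plus (1) + 3·(0) = 1 from the rest, must sum to zero.
n + 1 = 0, so n = -1.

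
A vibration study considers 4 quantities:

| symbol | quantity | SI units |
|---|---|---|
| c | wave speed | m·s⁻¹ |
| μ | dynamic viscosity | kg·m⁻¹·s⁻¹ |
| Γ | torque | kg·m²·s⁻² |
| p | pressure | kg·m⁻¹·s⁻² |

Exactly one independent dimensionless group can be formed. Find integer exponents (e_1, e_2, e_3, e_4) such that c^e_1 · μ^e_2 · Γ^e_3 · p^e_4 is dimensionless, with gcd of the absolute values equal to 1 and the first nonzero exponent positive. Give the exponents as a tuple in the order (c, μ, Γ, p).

(3, 3, -1, -2)

M: e_1·(0) + e_2·(1) + e_3·(1) + e_4·(1) = 0
L: e_1·(1) + e_2·(-1) + e_3·(2) + e_4·(-1) = 0
T: e_1·(-1) + e_2·(-1) + e_3·(-2) + e_4·(-2) = 0
Solving this homogeneous linear system for the smallest-integer solution (first nonzero entry positive) gives (3, 3, -1, -2).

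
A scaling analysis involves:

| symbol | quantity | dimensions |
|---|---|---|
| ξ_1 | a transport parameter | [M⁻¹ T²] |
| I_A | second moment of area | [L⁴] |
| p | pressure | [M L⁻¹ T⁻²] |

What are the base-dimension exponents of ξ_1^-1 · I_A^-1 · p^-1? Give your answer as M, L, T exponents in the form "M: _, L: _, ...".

Collect each base-dimension exponent across the product:
  M: −(-1) − (0) − (1) = 0
  L: −(0) − (4) − (-1) = -3
  T: −(2) − (0) − (-2) = 0
So the dimensions are [L⁻³].

M: 0, L: -3, T: 0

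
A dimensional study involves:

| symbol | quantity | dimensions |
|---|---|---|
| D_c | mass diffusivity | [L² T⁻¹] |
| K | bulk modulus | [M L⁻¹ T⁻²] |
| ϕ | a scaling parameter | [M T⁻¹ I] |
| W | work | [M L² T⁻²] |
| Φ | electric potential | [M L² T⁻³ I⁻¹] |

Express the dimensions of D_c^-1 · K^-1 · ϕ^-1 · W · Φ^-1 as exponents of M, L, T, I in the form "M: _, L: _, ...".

Collect each base-dimension exponent across the product:
  M: −(0) − (1) − (1) + (1) − (1) = -2
  L: −(2) − (-1) − (0) + (2) − (2) = -1
  T: −(-1) − (-2) − (-1) + (-2) − (-3) = 5
  I: −(0) − (0) − (1) + (0) − (-1) = 0
So the dimensions are [M⁻² L⁻¹ T⁵].

M: -2, L: -1, T: 5, I: 0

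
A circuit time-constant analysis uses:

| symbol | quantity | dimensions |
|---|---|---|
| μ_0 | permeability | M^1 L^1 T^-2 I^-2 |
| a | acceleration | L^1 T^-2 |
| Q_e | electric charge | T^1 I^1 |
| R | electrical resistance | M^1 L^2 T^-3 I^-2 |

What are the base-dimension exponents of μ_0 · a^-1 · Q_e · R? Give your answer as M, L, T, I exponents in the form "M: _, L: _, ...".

Collect each base-dimension exponent across the product:
  M: (1) − (0) + (0) + (1) = 2
  L: (1) − (1) + (0) + (2) = 2
  T: (-2) − (-2) + (1) + (-3) = -2
  I: (-2) − (0) + (1) + (-2) = -3
So the dimensions are [M² L² T⁻² I⁻³].

M: 2, L: 2, T: -2, I: -3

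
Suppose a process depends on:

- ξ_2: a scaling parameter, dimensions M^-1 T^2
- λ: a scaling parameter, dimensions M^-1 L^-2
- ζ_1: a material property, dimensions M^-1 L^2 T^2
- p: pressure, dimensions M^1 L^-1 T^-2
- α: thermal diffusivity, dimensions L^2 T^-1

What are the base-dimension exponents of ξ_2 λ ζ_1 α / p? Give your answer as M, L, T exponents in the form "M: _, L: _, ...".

M: -4, L: 3, T: 5

Collect each base-dimension exponent across the product:
  M: (-1) + (-1) + (-1) − (1) + (0) = -4
  L: (0) + (-2) + (2) − (-1) + (2) = 3
  T: (2) + (0) + (2) − (-2) + (-1) = 5
So the dimensions are [M⁻⁴ L³ T⁵].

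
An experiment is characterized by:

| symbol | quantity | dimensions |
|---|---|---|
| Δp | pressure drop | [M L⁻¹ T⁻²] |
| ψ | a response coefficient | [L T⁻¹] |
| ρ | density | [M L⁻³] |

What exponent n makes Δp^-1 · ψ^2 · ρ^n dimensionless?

Balance the M exponent: (1)·n from ρ, plus −(1) + 2·(0) = -1 from the rest, must sum to zero.
n − 1 = 0, so n = 1.

1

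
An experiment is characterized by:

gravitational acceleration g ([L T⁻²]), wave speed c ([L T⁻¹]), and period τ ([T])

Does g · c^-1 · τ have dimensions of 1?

yes

Sum the exponent of each base dimension across the product:
  M: [g]_M − [c]_M + [τ]_M = (0) − (0) + (0) = 0
  L: [g]_L − [c]_L + [τ]_L = (1) − (1) + (0) = 0
  T: [g]_T − [c]_T + [τ]_T = (-2) − (-1) + (1) = 0
  Θ: [g]_Θ − [c]_Θ + [τ]_Θ = (0) − (0) + (0) = 0
All base exponents vanish — dimensionless.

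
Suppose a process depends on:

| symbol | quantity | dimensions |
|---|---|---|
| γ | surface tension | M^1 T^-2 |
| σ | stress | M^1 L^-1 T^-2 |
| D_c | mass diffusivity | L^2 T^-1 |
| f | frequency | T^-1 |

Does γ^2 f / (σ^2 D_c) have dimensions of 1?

yes

Sum the exponent of each base dimension across the product:
  M: 2·[γ]_M − 2·[σ]_M − [D_c]_M + [f]_M = 2·(1) − 2·(1) − (0) + (0) = 0
  L: 2·[γ]_L − 2·[σ]_L − [D_c]_L + [f]_L = 2·(0) − 2·(-1) − (2) + (0) = 0
  T: 2·[γ]_T − 2·[σ]_T − [D_c]_T + [f]_T = 2·(-2) − 2·(-2) − (-1) + (-1) = 0
All base exponents vanish — dimensionless.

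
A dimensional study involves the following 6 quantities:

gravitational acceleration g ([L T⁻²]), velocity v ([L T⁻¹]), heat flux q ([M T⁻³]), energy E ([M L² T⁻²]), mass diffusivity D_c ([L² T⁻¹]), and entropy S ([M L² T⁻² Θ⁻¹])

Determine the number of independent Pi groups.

2

There are 6 variables and 4 base dimensions (M, L, T, Θ).
The dimension matrix has rank 4.
Independent dimensionless groups: 6 − 4 = 2.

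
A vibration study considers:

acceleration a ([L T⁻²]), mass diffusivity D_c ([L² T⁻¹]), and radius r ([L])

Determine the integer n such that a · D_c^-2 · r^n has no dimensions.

3

Balance the L exponent: (1)·n from r, plus (1) − 2·(2) = -3 from the rest, must sum to zero.
n − 3 = 0, so n = 3.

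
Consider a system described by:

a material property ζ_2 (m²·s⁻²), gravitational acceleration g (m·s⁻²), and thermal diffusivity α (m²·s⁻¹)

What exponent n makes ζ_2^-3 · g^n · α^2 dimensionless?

2

Balance the L exponent: (1)·n from g, plus −3·(2) + 2·(2) = -2 from the rest, must sum to zero.
n − 2 = 0, so n = 2.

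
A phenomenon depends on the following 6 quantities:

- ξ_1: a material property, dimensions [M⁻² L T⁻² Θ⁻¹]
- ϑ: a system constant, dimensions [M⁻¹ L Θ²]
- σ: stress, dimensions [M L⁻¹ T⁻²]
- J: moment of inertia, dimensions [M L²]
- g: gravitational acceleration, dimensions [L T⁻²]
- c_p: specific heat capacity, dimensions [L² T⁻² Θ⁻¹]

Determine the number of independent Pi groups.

2

There are 6 variables and 4 base dimensions (M, L, T, Θ).
The dimension matrix has rank 4.
Independent dimensionless groups: 6 − 4 = 2.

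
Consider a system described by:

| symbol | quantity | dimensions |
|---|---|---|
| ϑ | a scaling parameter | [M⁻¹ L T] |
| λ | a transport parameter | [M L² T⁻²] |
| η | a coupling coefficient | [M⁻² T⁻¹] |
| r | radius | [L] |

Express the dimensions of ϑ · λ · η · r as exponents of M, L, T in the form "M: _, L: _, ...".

Collect each base-dimension exponent across the product:
  M: (-1) + (1) + (-2) + (0) = -2
  L: (1) + (2) + (0) + (1) = 4
  T: (1) + (-2) + (-1) + (0) = -2
So the dimensions are [M⁻² L⁴ T⁻²].

M: -2, L: 4, T: -2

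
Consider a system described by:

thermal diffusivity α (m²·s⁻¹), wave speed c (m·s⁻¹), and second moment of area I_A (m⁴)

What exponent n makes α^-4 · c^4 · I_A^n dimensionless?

1

Balance the L exponent: (4)·n from I_A, plus −4·(2) + 4·(1) = -4 from the rest, must sum to zero.
4n − 4 = 0, so n = 1.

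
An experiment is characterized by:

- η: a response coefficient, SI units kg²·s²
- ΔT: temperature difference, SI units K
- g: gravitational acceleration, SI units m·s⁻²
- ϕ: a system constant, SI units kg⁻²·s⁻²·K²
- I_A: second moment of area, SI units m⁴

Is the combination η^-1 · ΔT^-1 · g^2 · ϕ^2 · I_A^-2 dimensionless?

no

Sum the exponent of each base dimension across the product:
  M: −[η]_M − [ΔT]_M + 2·[g]_M + 2·[ϕ]_M − 2·[I_A]_M = −(2) − (0) + 2·(0) + 2·(-2) − 2·(0) = -6
  L: −[η]_L − [ΔT]_L + 2·[g]_L + 2·[ϕ]_L − 2·[I_A]_L = −(0) − (0) + 2·(1) + 2·(0) − 2·(4) = -6
  T: −[η]_T − [ΔT]_T + 2·[g]_T + 2·[ϕ]_T − 2·[I_A]_T = −(2) − (0) + 2·(-2) + 2·(-2) − 2·(0) = -10
  Θ: −[η]_Θ − [ΔT]_Θ + 2·[g]_Θ + 2·[ϕ]_Θ − 2·[I_A]_Θ = −(0) − (1) + 2·(0) + 2·(2) − 2·(0) = 3
Net dimensions [M⁻⁶ L⁻⁶ T⁻¹⁰ Θ³] ≠ [1] — not dimensionless.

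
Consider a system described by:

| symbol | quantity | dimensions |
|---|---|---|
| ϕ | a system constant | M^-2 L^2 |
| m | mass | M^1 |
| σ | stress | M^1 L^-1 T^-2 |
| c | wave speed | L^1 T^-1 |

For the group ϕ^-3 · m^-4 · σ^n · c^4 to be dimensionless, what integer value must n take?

Balance the M exponent: (1)·n from σ, plus −3·(-2) − 4·(1) + 4·(0) = 2 from the rest, must sum to zero.
n + 2 = 0, so n = -2.

-2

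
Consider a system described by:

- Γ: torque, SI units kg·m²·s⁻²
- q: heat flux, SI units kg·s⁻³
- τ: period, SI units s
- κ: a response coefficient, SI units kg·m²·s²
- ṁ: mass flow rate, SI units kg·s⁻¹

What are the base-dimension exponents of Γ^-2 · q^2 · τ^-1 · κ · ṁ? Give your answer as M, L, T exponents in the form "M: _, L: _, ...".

M: 2, L: -2, T: -2

Collect each base-dimension exponent across the product:
  M: −2·(1) + 2·(1) − (0) + (1) + (1) = 2
  L: −2·(2) + 2·(0) − (0) + (2) + (0) = -2
  T: −2·(-2) + 2·(-3) − (1) + (2) + (-1) = -2
So the dimensions are [M² L⁻² T⁻²].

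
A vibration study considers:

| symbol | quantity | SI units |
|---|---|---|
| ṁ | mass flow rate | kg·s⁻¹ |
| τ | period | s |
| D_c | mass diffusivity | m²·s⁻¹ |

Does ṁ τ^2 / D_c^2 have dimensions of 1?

Sum the exponent of each base dimension across the product:
  M: [ṁ]_M + 2·[τ]_M − 2·[D_c]_M = (1) + 2·(0) − 2·(0) = 1
  L: [ṁ]_L + 2·[τ]_L − 2·[D_c]_L = (0) + 2·(0) − 2·(2) = -4
  T: [ṁ]_T + 2·[τ]_T − 2·[D_c]_T = (-1) + 2·(1) − 2·(-1) = 3
Net dimensions [M L⁻⁴ T³] ≠ [1] — not dimensionless.

no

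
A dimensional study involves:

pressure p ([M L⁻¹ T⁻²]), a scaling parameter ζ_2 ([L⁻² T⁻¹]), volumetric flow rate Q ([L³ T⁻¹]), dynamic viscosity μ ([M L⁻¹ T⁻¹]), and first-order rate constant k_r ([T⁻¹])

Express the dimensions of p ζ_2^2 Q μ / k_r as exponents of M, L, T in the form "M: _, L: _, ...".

M: 2, L: -3, T: -5

Collect each base-dimension exponent across the product:
  M: (1) + 2·(0) + (0) + (1) − (0) = 2
  L: (-1) + 2·(-2) + (3) + (-1) − (0) = -3
  T: (-2) + 2·(-1) + (-1) + (-1) − (-1) = -5
So the dimensions are [M² L⁻³ T⁻⁵].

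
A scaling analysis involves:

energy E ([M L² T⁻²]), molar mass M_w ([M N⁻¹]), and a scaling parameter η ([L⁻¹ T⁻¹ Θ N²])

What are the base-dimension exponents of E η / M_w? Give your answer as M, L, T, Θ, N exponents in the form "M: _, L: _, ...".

Collect each base-dimension exponent across the product:
  M: (1) − (1) + (0) = 0
  L: (2) − (0) + (-1) = 1
  T: (-2) − (0) + (-1) = -3
  Θ: (0) − (0) + (1) = 1
  N: (0) − (-1) + (2) = 3
So the dimensions are [L T⁻³ Θ N³].

M: 0, L: 1, T: -3, Θ: 1, N: 3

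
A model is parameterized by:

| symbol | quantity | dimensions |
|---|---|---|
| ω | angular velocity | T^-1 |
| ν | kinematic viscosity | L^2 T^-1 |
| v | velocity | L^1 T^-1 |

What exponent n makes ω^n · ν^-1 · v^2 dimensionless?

-1

Balance the T exponent: (-1)·n from ω, plus −(-1) + 2·(-1) = -1 from the rest, must sum to zero.
−n − 1 = 0, so n = -1.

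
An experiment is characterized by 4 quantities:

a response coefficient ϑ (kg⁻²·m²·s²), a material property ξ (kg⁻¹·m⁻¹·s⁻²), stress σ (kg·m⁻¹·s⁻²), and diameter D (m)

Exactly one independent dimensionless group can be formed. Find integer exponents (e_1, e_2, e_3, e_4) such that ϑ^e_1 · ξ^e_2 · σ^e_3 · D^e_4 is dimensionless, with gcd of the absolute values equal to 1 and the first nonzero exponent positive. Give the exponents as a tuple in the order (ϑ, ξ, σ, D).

M: e_1·(-2) + e_2·(-1) + e_3·(1) + e_4·(0) = 0
L: e_1·(2) + e_2·(-1) + e_3·(-1) + e_4·(1) = 0
T: e_1·(2) + e_2·(-2) + e_3·(-2) + e_4·(0) = 0
Solving this homogeneous linear system for the smallest-integer solution (first nonzero entry positive) gives (2, -1, 3, -2).

(2, -1, 3, -2)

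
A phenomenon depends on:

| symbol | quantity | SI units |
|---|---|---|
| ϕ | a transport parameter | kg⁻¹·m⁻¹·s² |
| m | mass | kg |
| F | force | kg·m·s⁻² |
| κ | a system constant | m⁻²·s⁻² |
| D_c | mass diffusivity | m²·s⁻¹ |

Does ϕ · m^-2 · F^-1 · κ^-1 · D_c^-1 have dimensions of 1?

Sum the exponent of each base dimension across the product:
  M: [ϕ]_M − 2·[m]_M − [F]_M − [κ]_M − [D_c]_M = (-1) − 2·(1) − (1) − (0) − (0) = -4
  L: [ϕ]_L − 2·[m]_L − [F]_L − [κ]_L − [D_c]_L = (-1) − 2·(0) − (1) − (-2) − (2) = -2
  T: [ϕ]_T − 2·[m]_T − [F]_T − [κ]_T − [D_c]_T = (2) − 2·(0) − (-2) − (-2) − (-1) = 7
Net dimensions [M⁻⁴ L⁻² T⁷] ≠ [1] — not dimensionless.

no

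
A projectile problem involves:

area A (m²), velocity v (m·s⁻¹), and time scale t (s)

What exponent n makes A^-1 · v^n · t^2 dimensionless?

2

Balance the L exponent: (1)·n from v, plus −(2) + 2·(0) = -2 from the rest, must sum to zero.
n − 2 = 0, so n = 2.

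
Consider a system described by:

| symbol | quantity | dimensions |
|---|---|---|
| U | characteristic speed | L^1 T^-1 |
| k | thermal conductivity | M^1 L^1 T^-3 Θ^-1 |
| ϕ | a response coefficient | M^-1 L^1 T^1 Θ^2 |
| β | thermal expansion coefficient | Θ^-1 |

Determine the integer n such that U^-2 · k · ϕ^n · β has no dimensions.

Balance the M exponent: (-1)·n from ϕ, plus −2·(0) + (1) + (0) = 1 from the rest, must sum to zero.
−n + 1 = 0, so n = 1.

1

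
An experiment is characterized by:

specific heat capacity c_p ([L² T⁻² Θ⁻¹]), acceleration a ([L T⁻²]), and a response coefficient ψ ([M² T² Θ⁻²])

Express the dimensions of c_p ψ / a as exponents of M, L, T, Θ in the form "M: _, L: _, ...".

M: 2, L: 1, T: 2, Θ: -3

Collect each base-dimension exponent across the product:
  M: (0) − (0) + (2) = 2
  L: (2) − (1) + (0) = 1
  T: (-2) − (-2) + (2) = 2
  Θ: (-1) − (0) + (-2) = -3
So the dimensions are [M² L T² Θ⁻³].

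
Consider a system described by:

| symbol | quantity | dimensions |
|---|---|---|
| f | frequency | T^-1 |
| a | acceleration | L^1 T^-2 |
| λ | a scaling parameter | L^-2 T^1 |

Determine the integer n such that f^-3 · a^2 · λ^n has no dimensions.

Balance the L exponent: (-2)·n from λ, plus −3·(0) + 2·(1) = 2 from the rest, must sum to zero.
-2n + 2 = 0, so n = 1.

1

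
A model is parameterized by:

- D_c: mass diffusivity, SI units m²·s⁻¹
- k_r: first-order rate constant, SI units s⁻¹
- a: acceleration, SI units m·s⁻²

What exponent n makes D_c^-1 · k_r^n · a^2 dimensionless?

Balance the T exponent: (-1)·n from k_r, plus −(-1) + 2·(-2) = -3 from the rest, must sum to zero.
−n − 3 = 0, so n = -3.

-3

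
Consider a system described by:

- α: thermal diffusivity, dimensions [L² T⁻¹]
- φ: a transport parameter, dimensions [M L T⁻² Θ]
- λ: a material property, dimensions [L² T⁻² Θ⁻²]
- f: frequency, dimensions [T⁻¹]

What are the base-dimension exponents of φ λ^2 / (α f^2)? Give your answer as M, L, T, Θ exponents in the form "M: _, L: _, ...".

Collect each base-dimension exponent across the product:
  M: −(0) + (1) + 2·(0) − 2·(0) = 1
  L: −(2) + (1) + 2·(2) − 2·(0) = 3
  T: −(-1) + (-2) + 2·(-2) − 2·(-1) = -3
  Θ: −(0) + (1) + 2·(-2) − 2·(0) = -3
So the dimensions are [M L³ T⁻³ Θ⁻³].

M: 1, L: 3, T: -3, Θ: -3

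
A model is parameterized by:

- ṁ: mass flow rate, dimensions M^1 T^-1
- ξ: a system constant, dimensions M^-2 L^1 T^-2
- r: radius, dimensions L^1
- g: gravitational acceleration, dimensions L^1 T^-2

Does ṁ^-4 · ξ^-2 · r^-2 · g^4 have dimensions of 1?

Sum the exponent of each base dimension across the product:
  M: −4·[ṁ]_M − 2·[ξ]_M − 2·[r]_M + 4·[g]_M = −4·(1) − 2·(-2) − 2·(0) + 4·(0) = 0
  L: −4·[ṁ]_L − 2·[ξ]_L − 2·[r]_L + 4·[g]_L = −4·(0) − 2·(1) − 2·(1) + 4·(1) = 0
  T: −4·[ṁ]_T − 2·[ξ]_T − 2·[r]_T + 4·[g]_T = −4·(-1) − 2·(-2) − 2·(0) + 4·(-2) = 0
All base exponents vanish — dimensionless.

yes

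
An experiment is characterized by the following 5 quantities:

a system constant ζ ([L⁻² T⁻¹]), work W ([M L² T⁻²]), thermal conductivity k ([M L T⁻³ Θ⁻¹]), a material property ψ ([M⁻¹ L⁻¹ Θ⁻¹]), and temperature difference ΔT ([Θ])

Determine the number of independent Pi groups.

There are 5 variables and 4 base dimensions (M, L, T, Θ).
The dimension matrix has rank 4.
Independent dimensionless groups: 5 − 4 = 1.

1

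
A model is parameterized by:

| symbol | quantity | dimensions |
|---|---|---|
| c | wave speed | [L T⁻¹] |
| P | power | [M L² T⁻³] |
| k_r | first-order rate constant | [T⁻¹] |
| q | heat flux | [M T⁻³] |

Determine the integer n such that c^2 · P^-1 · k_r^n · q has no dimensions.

-2

Balance the T exponent: (-1)·n from k_r, plus 2·(-1) − (-3) + (-3) = -2 from the rest, must sum to zero.
−n − 2 = 0, so n = -2.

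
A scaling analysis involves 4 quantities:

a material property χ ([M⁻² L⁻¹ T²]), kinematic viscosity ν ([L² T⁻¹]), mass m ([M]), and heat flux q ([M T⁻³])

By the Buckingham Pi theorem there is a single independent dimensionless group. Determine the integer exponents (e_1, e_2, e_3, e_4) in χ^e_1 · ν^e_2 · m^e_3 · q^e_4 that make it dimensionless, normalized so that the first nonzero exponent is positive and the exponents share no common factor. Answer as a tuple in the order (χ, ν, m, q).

(2, 1, 3, 1)

M: e_1·(-2) + e_2·(0) + e_3·(1) + e_4·(1) = 0
L: e_1·(-1) + e_2·(2) + e_3·(0) + e_4·(0) = 0
T: e_1·(2) + e_2·(-1) + e_3·(0) + e_4·(-3) = 0
Solving this homogeneous linear system for the smallest-integer solution (first nonzero entry positive) gives (2, 1, 3, 1).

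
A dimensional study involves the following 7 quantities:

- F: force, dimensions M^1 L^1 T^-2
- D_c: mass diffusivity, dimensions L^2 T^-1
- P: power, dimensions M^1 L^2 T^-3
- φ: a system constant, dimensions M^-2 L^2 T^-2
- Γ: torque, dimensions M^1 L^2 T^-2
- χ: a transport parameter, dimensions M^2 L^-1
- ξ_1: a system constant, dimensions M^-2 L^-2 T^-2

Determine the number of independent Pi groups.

There are 7 variables and 3 base dimensions (M, L, T).
The dimension matrix has rank 3.
Independent dimensionless groups: 7 − 3 = 4.

4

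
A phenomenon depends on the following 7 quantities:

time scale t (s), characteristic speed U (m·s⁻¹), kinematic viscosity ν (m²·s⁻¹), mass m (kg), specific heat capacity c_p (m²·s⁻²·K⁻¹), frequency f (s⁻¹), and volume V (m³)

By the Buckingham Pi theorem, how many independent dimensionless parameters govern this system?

3

There are 7 variables and 4 base dimensions (M, L, T, Θ).
The dimension matrix has rank 4.
Independent dimensionless groups: 7 − 4 = 3.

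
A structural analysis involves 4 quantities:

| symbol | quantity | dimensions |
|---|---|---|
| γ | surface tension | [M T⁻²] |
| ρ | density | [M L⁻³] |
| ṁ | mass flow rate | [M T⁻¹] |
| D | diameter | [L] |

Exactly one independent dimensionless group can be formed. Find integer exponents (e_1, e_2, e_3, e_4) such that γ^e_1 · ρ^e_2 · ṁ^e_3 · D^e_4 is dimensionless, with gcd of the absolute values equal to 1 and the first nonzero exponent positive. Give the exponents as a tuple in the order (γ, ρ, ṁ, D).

M: e_1·(1) + e_2·(1) + e_3·(1) + e_4·(0) = 0
L: e_1·(0) + e_2·(-3) + e_3·(0) + e_4·(1) = 0
T: e_1·(-2) + e_2·(0) + e_3·(-1) + e_4·(0) = 0
Solving this homogeneous linear system for the smallest-integer solution (first nonzero entry positive) gives (1, 1, -2, 3).

(1, 1, -2, 3)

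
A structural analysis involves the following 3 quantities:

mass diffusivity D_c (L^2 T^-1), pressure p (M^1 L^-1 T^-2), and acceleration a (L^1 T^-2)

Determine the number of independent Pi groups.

0

There are 3 variables and 3 base dimensions (M, L, T).
The dimension matrix has rank 3.
Independent dimensionless groups: 3 − 3 = 0.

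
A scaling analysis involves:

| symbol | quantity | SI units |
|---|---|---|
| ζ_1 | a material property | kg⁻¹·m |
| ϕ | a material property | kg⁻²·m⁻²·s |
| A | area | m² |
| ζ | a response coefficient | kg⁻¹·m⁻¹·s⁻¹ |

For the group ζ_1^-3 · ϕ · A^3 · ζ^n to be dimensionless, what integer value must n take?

1

Balance the M exponent: (-1)·n from ζ, plus −3·(-1) + (-2) + 3·(0) = 1 from the rest, must sum to zero.
−n + 1 = 0, so n = 1.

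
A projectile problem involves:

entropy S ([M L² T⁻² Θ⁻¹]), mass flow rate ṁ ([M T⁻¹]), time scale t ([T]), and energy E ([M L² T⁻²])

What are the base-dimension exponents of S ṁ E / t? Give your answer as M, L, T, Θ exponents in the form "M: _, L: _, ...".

M: 3, L: 4, T: -6, Θ: -1

Collect each base-dimension exponent across the product:
  M: (1) + (1) − (0) + (1) = 3
  L: (2) + (0) − (0) + (2) = 4
  T: (-2) + (-1) − (1) + (-2) = -6
  Θ: (-1) + (0) − (0) + (0) = -1
So the dimensions are [M³ L⁴ T⁻⁶ Θ⁻¹].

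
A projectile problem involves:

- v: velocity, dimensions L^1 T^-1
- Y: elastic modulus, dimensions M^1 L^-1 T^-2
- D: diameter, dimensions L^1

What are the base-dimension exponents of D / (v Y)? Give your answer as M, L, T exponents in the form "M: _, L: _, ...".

M: -1, L: 1, T: 3

Collect each base-dimension exponent across the product:
  M: −(0) − (1) + (0) = -1
  L: −(1) − (-1) + (1) = 1
  T: −(-1) − (-2) + (0) = 3
So the dimensions are [M⁻¹ L T³].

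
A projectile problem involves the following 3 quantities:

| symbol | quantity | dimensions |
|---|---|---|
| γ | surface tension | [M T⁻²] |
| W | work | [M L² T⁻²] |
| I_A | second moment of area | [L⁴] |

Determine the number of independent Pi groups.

1

There are 3 variables and 3 base dimensions (M, L, T).
The dimension matrix has rank 2 (less than 3: the dimension vectors are linearly dependent).
Independent dimensionless groups: 3 − 2 = 1.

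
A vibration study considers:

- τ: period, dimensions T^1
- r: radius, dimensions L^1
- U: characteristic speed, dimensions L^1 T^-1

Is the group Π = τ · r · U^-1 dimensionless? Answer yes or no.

Sum the exponent of each base dimension across the product:
  L: [τ]_L + [r]_L − [U]_L = (0) + (1) − (1) = 0
  T: [τ]_T + [r]_T − [U]_T = (1) + (0) − (-1) = 2
Net dimensions [T²] ≠ [1] — not dimensionless.

no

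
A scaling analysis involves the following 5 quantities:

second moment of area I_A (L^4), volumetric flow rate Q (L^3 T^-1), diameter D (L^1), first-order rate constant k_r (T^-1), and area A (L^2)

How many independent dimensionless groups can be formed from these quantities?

There are 5 variables and 2 base dimensions (L, T).
The dimension matrix has rank 2.
Independent dimensionless groups: 5 − 2 = 3.

3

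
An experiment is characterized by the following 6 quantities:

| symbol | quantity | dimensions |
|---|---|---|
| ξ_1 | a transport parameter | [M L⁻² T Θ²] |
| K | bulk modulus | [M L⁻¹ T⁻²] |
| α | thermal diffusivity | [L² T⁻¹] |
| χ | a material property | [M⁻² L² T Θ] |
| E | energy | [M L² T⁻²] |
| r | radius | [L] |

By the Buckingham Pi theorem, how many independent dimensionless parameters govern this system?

2

There are 6 variables and 4 base dimensions (M, L, T, Θ).
The dimension matrix has rank 4.
Independent dimensionless groups: 6 − 4 = 2.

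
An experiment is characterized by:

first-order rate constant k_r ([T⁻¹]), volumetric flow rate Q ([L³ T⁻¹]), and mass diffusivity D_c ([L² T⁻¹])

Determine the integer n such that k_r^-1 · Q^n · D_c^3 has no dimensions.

Balance the L exponent: (3)·n from Q, plus −(0) + 3·(2) = 6 from the rest, must sum to zero.
3n + 6 = 0, so n = -2.

-2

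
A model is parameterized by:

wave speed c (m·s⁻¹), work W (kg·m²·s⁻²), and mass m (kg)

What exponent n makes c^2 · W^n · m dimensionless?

Balance the M exponent: (1)·n from W, plus 2·(0) + (1) = 1 from the rest, must sum to zero.
n + 1 = 0, so n = -1.

-1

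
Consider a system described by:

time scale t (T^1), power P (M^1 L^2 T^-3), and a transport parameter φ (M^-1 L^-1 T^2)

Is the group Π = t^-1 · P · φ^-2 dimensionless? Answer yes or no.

Sum the exponent of each base dimension across the product:
  M: −[t]_M + [P]_M − 2·[φ]_M = −(0) + (1) − 2·(-1) = 3
  L: −[t]_L + [P]_L − 2·[φ]_L = −(0) + (2) − 2·(-1) = 4
  T: −[t]_T + [P]_T − 2·[φ]_T = −(1) + (-3) − 2·(2) = -8
Net dimensions [M³ L⁴ T⁻⁸] ≠ [1] — not dimensionless.

no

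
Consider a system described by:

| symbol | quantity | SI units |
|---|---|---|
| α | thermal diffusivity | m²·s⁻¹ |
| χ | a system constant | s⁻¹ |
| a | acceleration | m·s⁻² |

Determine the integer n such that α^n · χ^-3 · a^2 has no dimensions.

Balance the L exponent: (2)·n from α, plus −3·(0) + 2·(1) = 2 from the rest, must sum to zero.
2n + 2 = 0, so n = -1.

-1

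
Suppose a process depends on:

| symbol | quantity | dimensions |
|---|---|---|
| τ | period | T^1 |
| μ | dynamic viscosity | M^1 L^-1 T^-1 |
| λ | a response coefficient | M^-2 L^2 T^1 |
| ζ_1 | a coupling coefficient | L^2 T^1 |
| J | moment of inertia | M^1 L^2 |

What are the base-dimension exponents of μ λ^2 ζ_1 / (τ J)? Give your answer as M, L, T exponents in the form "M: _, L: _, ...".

M: -4, L: 3, T: 1

Collect each base-dimension exponent across the product:
  M: −(0) + (1) + 2·(-2) + (0) − (1) = -4
  L: −(0) + (-1) + 2·(2) + (2) − (2) = 3
  T: −(1) + (-1) + 2·(1) + (1) − (0) = 1
So the dimensions are [M⁻⁴ L³ T].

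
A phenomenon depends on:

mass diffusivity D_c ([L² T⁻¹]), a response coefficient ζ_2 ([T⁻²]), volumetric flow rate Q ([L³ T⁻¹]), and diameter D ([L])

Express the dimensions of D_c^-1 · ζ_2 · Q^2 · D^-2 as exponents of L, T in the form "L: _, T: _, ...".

Collect each base-dimension exponent across the product:
  L: −(2) + (0) + 2·(3) − 2·(1) = 2
  T: −(-1) + (-2) + 2·(-1) − 2·(0) = -3
So the dimensions are [L² T⁻³].

L: 2, T: -3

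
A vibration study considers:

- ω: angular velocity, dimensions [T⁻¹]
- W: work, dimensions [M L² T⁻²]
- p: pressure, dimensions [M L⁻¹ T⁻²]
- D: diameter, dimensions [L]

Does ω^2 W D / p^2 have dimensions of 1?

Sum the exponent of each base dimension across the product:
  M: 2·[ω]_M + [W]_M − 2·[p]_M + [D]_M = 2·(0) + (1) − 2·(1) + (0) = -1
  L: 2·[ω]_L + [W]_L − 2·[p]_L + [D]_L = 2·(0) + (2) − 2·(-1) + (1) = 5
  T: 2·[ω]_T + [W]_T − 2·[p]_T + [D]_T = 2·(-1) + (-2) − 2·(-2) + (0) = 0
Net dimensions [M⁻¹ L⁵] ≠ [1] — not dimensionless.

no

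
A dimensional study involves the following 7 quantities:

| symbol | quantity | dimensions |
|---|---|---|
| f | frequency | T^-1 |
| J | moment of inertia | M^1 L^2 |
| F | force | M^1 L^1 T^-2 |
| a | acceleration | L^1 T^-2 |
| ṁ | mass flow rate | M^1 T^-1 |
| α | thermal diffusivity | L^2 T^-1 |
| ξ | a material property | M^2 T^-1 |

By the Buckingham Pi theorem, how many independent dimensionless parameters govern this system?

There are 7 variables and 3 base dimensions (M, L, T).
The dimension matrix has rank 3.
Independent dimensionless groups: 7 − 3 = 4.

4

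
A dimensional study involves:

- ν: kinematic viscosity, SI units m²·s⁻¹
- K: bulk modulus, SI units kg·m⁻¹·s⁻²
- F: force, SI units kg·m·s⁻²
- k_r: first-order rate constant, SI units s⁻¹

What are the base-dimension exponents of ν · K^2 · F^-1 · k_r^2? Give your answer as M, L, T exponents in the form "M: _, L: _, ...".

M: 1, L: -1, T: -5

Collect each base-dimension exponent across the product:
  M: (0) + 2·(1) − (1) + 2·(0) = 1
  L: (2) + 2·(-1) − (1) + 2·(0) = -1
  T: (-1) + 2·(-2) − (-2) + 2·(-1) = -5
So the dimensions are [M L⁻¹ T⁻⁵].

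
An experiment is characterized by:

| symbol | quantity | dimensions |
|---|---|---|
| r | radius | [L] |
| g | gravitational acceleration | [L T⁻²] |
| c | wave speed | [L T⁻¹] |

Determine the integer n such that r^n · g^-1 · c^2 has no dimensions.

Balance the L exponent: (1)·n from r, plus −(1) + 2·(1) = 1 from the rest, must sum to zero.
n + 1 = 0, so n = -1.

-1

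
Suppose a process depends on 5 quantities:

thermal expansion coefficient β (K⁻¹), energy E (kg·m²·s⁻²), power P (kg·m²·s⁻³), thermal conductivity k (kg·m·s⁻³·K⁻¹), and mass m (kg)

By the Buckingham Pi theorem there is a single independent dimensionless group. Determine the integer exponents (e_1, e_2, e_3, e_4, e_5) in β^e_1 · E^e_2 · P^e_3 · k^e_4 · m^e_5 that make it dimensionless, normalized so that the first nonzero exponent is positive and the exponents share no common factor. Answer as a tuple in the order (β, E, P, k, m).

M: e_1·(0) + e_2·(1) + e_3·(1) + e_4·(1) + e_5·(1) = 0
L: e_1·(0) + e_2·(2) + e_3·(2) + e_4·(1) + e_5·(0) = 0
T: e_1·(0) + e_2·(-2) + e_3·(-3) + e_4·(-3) + e_5·(0) = 0
Θ: e_1·(-1) + e_2·(0) + e_3·(0) + e_4·(-1) + e_5·(0) = 0
Solving this homogeneous linear system for the smallest-integer solution (first nonzero entry positive) gives (2, -3, 4, -2, 1).

(2, -3, 4, -2, 1)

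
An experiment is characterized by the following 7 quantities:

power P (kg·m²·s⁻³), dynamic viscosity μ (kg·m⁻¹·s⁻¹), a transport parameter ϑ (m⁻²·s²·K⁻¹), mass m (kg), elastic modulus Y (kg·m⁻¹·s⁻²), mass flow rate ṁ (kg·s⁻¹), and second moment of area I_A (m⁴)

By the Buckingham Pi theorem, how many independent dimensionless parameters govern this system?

3

There are 7 variables and 4 base dimensions (M, L, T, Θ).
The dimension matrix has rank 4.
Independent dimensionless groups: 7 − 4 = 3.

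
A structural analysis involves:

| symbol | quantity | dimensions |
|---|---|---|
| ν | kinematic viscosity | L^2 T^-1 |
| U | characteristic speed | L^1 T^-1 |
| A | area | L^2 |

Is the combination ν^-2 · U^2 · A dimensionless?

yes

Sum the exponent of each base dimension across the product:
  M: −2·[ν]_M + 2·[U]_M + [A]_M = −2·(0) + 2·(0) + (0) = 0
  L: −2·[ν]_L + 2·[U]_L + [A]_L = −2·(2) + 2·(1) + (2) = 0
  T: −2·[ν]_T + 2·[U]_T + [A]_T = −2·(-1) + 2·(-1) + (0) = 0
All base exponents vanish — dimensionless.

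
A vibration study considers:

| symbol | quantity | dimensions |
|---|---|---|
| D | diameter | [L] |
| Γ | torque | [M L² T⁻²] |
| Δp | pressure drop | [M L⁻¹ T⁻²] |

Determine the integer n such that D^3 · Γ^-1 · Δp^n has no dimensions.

Balance the M exponent: (1)·n from Δp, plus 3·(0) − (1) = -1 from the rest, must sum to zero.
n − 1 = 0, so n = 1.

1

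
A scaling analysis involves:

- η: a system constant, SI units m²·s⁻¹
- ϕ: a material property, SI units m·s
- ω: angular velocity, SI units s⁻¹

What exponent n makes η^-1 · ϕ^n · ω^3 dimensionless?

Balance the L exponent: (1)·n from ϕ, plus −(2) + 3·(0) = -2 from the rest, must sum to zero.
n − 2 = 0, so n = 2.

2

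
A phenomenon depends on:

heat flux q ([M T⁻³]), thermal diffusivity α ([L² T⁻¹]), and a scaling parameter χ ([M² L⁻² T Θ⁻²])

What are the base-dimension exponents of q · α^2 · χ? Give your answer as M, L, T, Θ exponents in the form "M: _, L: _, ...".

Collect each base-dimension exponent across the product:
  M: (1) + 2·(0) + (2) = 3
  L: (0) + 2·(2) + (-2) = 2
  T: (-3) + 2·(-1) + (1) = -4
  Θ: (0) + 2·(0) + (-2) = -2
So the dimensions are [M³ L² T⁻⁴ Θ⁻²].

M: 3, L: 2, T: -4, Θ: -2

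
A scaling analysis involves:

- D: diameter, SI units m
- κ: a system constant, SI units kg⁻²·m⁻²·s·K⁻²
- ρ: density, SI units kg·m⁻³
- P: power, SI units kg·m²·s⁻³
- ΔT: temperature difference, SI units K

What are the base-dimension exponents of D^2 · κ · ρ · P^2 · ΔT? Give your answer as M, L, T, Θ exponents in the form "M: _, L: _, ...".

M: 1, L: 1, T: -5, Θ: -1

Collect each base-dimension exponent across the product:
  M: 2·(0) + (-2) + (1) + 2·(1) + (0) = 1
  L: 2·(1) + (-2) + (-3) + 2·(2) + (0) = 1
  T: 2·(0) + (1) + (0) + 2·(-3) + (0) = -5
  Θ: 2·(0) + (-2) + (0) + 2·(0) + (1) = -1
So the dimensions are [M L T⁻⁵ Θ⁻¹].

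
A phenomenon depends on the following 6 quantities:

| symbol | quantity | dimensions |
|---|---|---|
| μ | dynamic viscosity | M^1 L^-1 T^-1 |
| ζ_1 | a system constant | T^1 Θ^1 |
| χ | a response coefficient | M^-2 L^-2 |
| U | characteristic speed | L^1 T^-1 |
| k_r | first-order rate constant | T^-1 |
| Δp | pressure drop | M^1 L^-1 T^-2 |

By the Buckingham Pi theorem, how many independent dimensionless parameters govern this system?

2

There are 6 variables and 4 base dimensions (M, L, T, Θ).
The dimension matrix has rank 4.
Independent dimensionless groups: 6 − 4 = 2.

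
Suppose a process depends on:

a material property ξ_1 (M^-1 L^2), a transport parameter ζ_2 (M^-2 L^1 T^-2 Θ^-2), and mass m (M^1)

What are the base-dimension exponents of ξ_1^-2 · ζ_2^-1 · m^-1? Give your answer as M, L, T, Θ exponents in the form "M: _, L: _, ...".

M: 3, L: -5, T: 2, Θ: 2

Collect each base-dimension exponent across the product:
  M: −2·(-1) − (-2) − (1) = 3
  L: −2·(2) − (1) − (0) = -5
  T: −2·(0) − (-2) − (0) = 2
  Θ: −2·(0) − (-2) − (0) = 2
So the dimensions are [M³ L⁻⁵ T² Θ²].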